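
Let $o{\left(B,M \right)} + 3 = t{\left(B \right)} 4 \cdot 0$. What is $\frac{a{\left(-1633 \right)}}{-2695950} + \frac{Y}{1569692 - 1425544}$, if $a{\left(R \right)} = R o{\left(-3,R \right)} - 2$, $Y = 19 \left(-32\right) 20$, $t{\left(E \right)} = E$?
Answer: $- \frac{8372161189}{97153950150} \approx -0.086174$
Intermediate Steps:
$Y = -12160$ ($Y = \left(-608\right) 20 = -12160$)
$o{\left(B,M \right)} = -3$ ($o{\left(B,M \right)} = -3 + B 4 \cdot 0 = -3 + 4 B 0 = -3 + 0 = -3$)
$a{\left(R \right)} = -2 - 3 R$ ($a{\left(R \right)} = R \left(-3\right) - 2 = - 3 R - 2 = -2 - 3 R$)
$\frac{a{\left(-1633 \right)}}{-2695950} + \frac{Y}{1569692 - 1425544} = \frac{-2 - -4899}{-2695950} - \frac{12160}{1569692 - 1425544} = \left(-2 + 4899\right) \left(- \frac{1}{2695950}\right) - \frac{12160}{1569692 - 1425544} = 4897 \left(- \frac{1}{2695950}\right) - \frac{12160}{144148} = - \frac{4897}{2695950} - \frac{3040}{36037} = - \frac{8372161189}{97153950150}$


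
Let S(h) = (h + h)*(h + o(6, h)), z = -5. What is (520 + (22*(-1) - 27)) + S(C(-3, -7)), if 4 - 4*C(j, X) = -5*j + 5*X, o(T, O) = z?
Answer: 483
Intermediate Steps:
o(T, O) = -5
C(j, X) = 1 - 5*X/4 + 5*j/4 (C(j, X) = 1 - (-5*j + 5*X)/4 = 1 + (-5*X/4 + 5*j/4) = 1 - 5*X/4 + 5*j/4)
S(h) = 2*h*(-5 + h) (S(h) = (h + h)*(h - 5) = (2*h)*(-5 + h) = 2*h*(-5 + h))
(520 + (22*(-1) - 27)) + S(C(-3, -7)) = (520 + (22*(-1) - 27)) + 2*(1 - 5/4*(-7) + (5/4)*(-3))*(-5 + (1 - 5/4*(-7) + (5/4)*(-3))) = (520 + (-22 - 27)) + 2*(1 + 35/4 - 15/4)*(-5 + (1 + 35/4 - 15/4)) = (520 - 49) + 2*6*(-5 + 6) = 471 + 2*6*1 = 471 + 12 = 483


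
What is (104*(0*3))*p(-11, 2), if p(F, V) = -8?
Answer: 0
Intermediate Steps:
(104*(0*3))*p(-11, 2) = (104*(0*3))*(-8) = (104*0)*(-8) = 0*(-8) = 0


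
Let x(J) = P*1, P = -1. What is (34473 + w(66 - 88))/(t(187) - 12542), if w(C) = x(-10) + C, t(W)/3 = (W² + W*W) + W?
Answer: 34450/197833 ≈ 0.17414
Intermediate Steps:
t(W) = 3*W + 6*W² (t(W) = 3*((W² + W*W) + W) = 3*((W² + W²) + W) = 3*(2*W² + W) = 3*(W + 2*W²) = 3*W + 6*W²)
x(J) = -1 (x(J) = -1*1 = -1)
w(C) = -1 + C
(34473 + w(66 - 88))/(t(187) - 12542) = (34473 + (-1 + (66 - 88)))/(3*187*(1 + 2*187) - 12542) = (34473 + (-1 - 22))/(3*187*(1 + 374) - 12542) = (34473 - 23)/(3*187*375 - 12542) = 34450/(210375 - 12542) = 34450/197833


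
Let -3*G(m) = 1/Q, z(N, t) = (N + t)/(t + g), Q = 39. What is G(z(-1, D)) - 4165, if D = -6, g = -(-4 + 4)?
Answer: -487306/117 ≈ -4165.0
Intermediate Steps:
g = 0 (g = -1*0 = 0)
z(N, t) = (N + t)/t (z(N, t) = (N + t)/(t + 0) = (N + t)/t)
G(m) = -1/117 (G(m) = -⅓/39 = -⅓*1/39 = -1/117)
G(z(-1, D)) - 4165 = -1/117 - 4165 = -487306/117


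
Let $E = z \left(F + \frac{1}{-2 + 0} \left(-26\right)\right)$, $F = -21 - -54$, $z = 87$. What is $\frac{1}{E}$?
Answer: $\frac{1}{4002} \approx 0.00024988$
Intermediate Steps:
$F = 33$ ($F = -21 + 54 = 33$)
$E = 4002$ ($E = 87 \left(33 + \frac{1}{-2 + 0} \left(-26\right)\right) = 87 \left(33 + \frac{1}{-2} \left(-26\right)\right) = 87 \left(33 - -13\right) = 87 \left(33 + 13\right) = 87 \cdot 46 = 4002$)
$\frac{1}{E} = \frac{1}{4002}$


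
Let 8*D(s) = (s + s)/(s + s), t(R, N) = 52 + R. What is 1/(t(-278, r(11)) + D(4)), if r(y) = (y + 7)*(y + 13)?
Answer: -8/1807 ≈ -0.0044272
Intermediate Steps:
r(y) = (7 + y)*(13 + y)
D(s) = 1/8 (D(s) = ((s + s)/(s + s))/8 = ((2*s)/((2*s)))/8 = ((2*s)*(1/(2*s)))/8 = (1/8)*1 = 1/8)
1/(t(-278, r(11)) + D(4)) = 1/((52 - 278) + 1/8) = 1/(-226 + 1/8) = 1/(-1807/8) = -8/1807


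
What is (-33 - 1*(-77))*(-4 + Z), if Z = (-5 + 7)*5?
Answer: 264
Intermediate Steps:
Z = 10 (Z = 2*5 = 10)
(-33 - 1*(-77))*(-4 + Z) = (-33 - 1*(-77))*(-4 + 10) = (-33 + 77)*6 = 44*6 = 264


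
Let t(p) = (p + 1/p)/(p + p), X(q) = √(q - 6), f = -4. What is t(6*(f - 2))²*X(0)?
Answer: 1682209*I*√6/6718464 ≈ 0.61332*I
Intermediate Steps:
X(q) = √(-6 + q)
t(p) = (p + 1/p)/(2*p) (t(p) = (p + 1/p)/((2*p)) = (p + 1/p)*(1/(2*p)) = (p + 1/p)/(2*p))
t(6*(f - 2))²*X(0) = ((1 + (6*(-4 - 2))²)/(2*(6*(-4 - 2))²))²*√(-6 + 0) = ((1 + (6*(-6))²)/(2*(6*(-6))²))²*√(-6) = ((½)*(1 + (-36)²)/(-36)²)²*(I*√6) = ((½)*(1/1296)*(1 + 1296))²*(I*√6) = ((½)*(1/1296)*1297)²*(I*√6) = (1297/2592)²*(I*√6) = 1682209*(I*√6)/6718464 = 1682209*I*√6/6718464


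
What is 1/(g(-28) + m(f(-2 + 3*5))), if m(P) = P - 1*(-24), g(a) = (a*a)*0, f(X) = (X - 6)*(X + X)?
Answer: 1/206 ≈ 0.0048544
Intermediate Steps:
f(X) = 2*X*(-6 + X) (f(X) = (-6 + X)*(2*X) = 2*X*(-6 + X))
g(a) = 0 (g(a) = a²*0 = 0)
m(P) = 24 + P (m(P) = P + 24 = 24 + P)
1/(g(-28) + m(f(-2 + 3*5))) = 1/(0 + (24 + 2*(-2 + 3*5)*(-6 + (-2 + 3*5)))) = 1/(0 + (24 + 2*(-2 + 15)*(-6 + (-2 + 15)))) = 1/(0 + (24 + 2*13*(-6 + 13))) = 1/(0 + (24 + 2*13*7)) = 1/(0 + (24 + 182)) = 1/(0 + 206) = 1/206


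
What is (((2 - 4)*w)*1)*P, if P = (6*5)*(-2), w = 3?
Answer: 360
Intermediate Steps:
P = -60 (P = 30*(-2) = -60)
(((2 - 4)*w)*1)*P = (((2 - 4)*3)*1)*(-60) = (-2*3*1)*(-60) = -6*1*(-60) = -6*(-60) = 360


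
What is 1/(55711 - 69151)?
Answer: -1/13440 ≈ -7.4405e-5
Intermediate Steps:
1/(55711 - 69151) = 1/(-13440) = -1/13440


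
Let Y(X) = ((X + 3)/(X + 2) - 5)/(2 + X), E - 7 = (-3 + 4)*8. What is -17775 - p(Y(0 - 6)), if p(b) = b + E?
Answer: -284657/16 ≈ -17791.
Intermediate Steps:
E = 15 (E = 7 + (-3 + 4)*8 = 7 + 1*8 = 7 + 8 = 15)
Y(X) = (-5 + (3 + X)/(2 + X))/(2 + X) (Y(X) = ((3 + X)/(2 + X) - 5)/(2 + X) = (-5 + (3 + X)/(2 + X))/(2 + X))
p(b) = 15 + b (p(b) = b + 15 = 15 + b)
-17775 - p(Y(0 - 6)) = -17775 - (15 + (-7 - 4*(0 - 6))/(2 + (0 - 6))²) = -17775 - (15 + (-7 - 4*(-6))/(2 - 6)²) = -17775 - (15 + (-7 + 24)/(-4)²) = -17775 - (15 + (1/16)*17) = -17775 - (15 + 17/16) = -17775 - 1*257/16 = -17775 - 257/16 = -284657/16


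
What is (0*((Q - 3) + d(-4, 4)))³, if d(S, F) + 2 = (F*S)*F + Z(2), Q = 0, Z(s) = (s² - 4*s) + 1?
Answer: 0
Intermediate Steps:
Z(s) = 1 + s² - 4*s
d(S, F) = -5 + S*F² (d(S, F) = -2 + ((F*S)*F + (1 + 2² - 4*2)) = -2 + (S*F² + (1 + 4 - 8)) = -2 + (S*F² - 3) = -2 + (-3 + S*F²) = -5 + S*F²)
(0*((Q - 3) + d(-4, 4)))³ = (0*((0 - 3) + (-5 - 4*4²)))³ = (0*(-3 + (-5 - 4*16)))³ = (0*(-3 + (-5 - 64)))³ = (0*(-3 - 69))³ = (0*(-72))³ = 0³ = 0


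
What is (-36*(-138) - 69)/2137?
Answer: 4899/2137 ≈ 2.2925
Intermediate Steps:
(-36*(-138) - 69)/2137 = (4968 - 69)*(1/2137) = 4899*(1/2137) = 4899/2137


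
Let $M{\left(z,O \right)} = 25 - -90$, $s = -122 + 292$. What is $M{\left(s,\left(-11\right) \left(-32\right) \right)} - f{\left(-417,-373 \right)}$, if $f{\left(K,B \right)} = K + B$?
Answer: $905$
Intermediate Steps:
$s = 170$
$M{\left(z,O \right)} = 115$ ($M{\left(z,O \right)} = 25 + 90 = 115$)
$f{\left(K,B \right)} = B + K$
$M{\left(s,\left(-11\right) \left(-32\right) \right)} - f{\left(-417,-373 \right)} = 115 - \left(-373 - 417\right) = 115 - -790 = 115 + 790 = 905$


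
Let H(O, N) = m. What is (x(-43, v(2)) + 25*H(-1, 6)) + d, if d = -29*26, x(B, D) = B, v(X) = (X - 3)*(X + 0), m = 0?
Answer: -797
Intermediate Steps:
H(O, N) = 0
v(X) = X*(-3 + X) (v(X) = (-3 + X)*X = X*(-3 + X))
d = -754
(x(-43, v(2)) + 25*H(-1, 6)) + d = (-43 + 25*0) - 754 = (-43 + 0) - 754 = -43 - 754 = -797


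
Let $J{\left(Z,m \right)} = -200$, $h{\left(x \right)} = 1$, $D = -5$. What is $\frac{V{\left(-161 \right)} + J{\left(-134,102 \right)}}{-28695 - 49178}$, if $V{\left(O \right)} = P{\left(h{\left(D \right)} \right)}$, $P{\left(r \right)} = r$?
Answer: $\frac{199}{77873} \approx 0.0025554$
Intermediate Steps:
$V{\left(O \right)} = 1$
$\frac{V{\left(-161 \right)} + J{\left(-134,102 \right)}}{-28695 - 49178} = \frac{1 - 200}{-28695 - 49178} = - \frac{199}{-77873} = \left(-199\right) \left(- \frac{1}{77873}\right) = \frac{199}{77873}$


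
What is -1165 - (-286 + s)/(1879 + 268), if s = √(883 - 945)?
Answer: -2500969/2147 - I*√62/2147 ≈ -1164.9 - 0.0036674*I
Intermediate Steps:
s = I*√62 (s = √(-62) = I*√62 ≈ 7.874*I)
-1165 - (-286 + s)/(1879 + 268) = -1165 - (-286 + I*√62)/(1879 + 268) = -1165 - (-286 + I*√62)/2147 = -1165 - (-286/2147 + I*√62/2147) = -1165 + (286/2147 - I*√62/2147) = -2500969/2147 - I*√62/2147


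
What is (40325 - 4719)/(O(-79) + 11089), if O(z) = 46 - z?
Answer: 17803/5607 ≈ 3.1751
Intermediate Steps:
(40325 - 4719)/(O(-79) + 11089) = (40325 - 4719)/((46 - 1*(-79)) + 11089) = 35606/((46 + 79) + 11089) = 35606/(125 + 11089) = 35606/11214 = 35606*(1/11214) = 17803/5607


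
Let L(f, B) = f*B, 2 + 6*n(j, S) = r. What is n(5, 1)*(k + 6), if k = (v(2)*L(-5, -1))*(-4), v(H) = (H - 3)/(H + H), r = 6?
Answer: 22/3 ≈ 7.3333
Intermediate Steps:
n(j, S) = ⅔ (n(j, S) = -⅓ + (⅙)*6 = -⅓ + 1 = ⅔)
L(f, B) = B*f
v(H) = (-3 + H)/(2*H) (v(H) = (-3 + H)/((2*H)) = (-3 + H)*(1/(2*H)) = (-3 + H)/(2*H))
k = 5 (k = (((½)*(-3 + 2)/2)*(-1*(-5)))*(-4) = (((½)*(½)*(-1))*5)*(-4) = -¼*5*(-4) = -5/4*(-4) = 5)
n(5, 1)*(k + 6) = 2*(5 + 6)/3 = (⅔)*11 = 22/3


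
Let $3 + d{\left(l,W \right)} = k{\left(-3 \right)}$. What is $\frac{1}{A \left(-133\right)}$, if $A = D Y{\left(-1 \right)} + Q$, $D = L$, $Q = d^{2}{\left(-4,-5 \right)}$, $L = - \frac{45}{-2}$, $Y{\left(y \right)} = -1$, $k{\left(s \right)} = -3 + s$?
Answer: $- \frac{2}{15561} \approx -0.00012853$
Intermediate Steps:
$d{\left(l,W \right)} = -9$ ($d{\left(l,W \right)} = -3 - 6 = -9$)
$L = \frac{45}{2}$ ($L = \left(-45\right) \left(- \frac{1}{2}\right) = \frac{45}{2} \approx 22.5$)
$Q = 81$ ($Q = \left(-9\right)^{2} = 81$)
$D = \frac{45}{2} \approx 22.5$
$A = \frac{117}{2}$ ($A = \frac{45}{2} \left(-1\right) + 81 = - \frac{45}{2} + 81 = \frac{117}{2} \approx 58.5$)
$\frac{1}{A \left(-133\right)} = \frac{1}{\frac{117}{2} \left(-133\right)} = \frac{1}{- \frac{15561}{2}} = - \frac{2}{15561}$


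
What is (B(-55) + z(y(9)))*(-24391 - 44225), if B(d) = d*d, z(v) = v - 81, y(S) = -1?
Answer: -201936888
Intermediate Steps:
z(v) = -81 + v
B(d) = d²
(B(-55) + z(y(9)))*(-24391 - 44225) = ((-55)² + (-81 - 1))*(-24391 - 44225) = (3025 - 82)*(-68616) = 2943*(-68616) = -201936888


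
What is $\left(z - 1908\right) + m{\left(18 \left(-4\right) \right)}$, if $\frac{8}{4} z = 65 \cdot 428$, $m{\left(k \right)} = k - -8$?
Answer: $11938$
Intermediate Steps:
$m{\left(k \right)} = 8 + k$ ($m{\left(k \right)} = k + 8 = 8 + k$)
$z = 13910$ ($z = \frac{65 \cdot 428}{2} = \frac{1}{2} \cdot 27820 = 13910$)
$\left(z - 1908\right) + m{\left(18 \left(-4\right) \right)} = \left(13910 - 1908\right) + \left(8 + 18 \left(-4\right)\right) = \left(13910 - 1908\right) + \left(8 - 72\right) = 12002 - 64 = 11938$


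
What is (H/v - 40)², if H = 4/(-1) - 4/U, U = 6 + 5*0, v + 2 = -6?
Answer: 223729/144 ≈ 1553.7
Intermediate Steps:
v = -8 (v = -2 - 6 = -8)
U = 6 (U = 6 + 0 = 6)
H = -14/3 (H = 4/(-1) - 4/6 = 4*(-1) - 4*⅙ = -4 - ⅔ = -14/3 ≈ -4.6667)
(H/v - 40)² = (-14/3/(-8) - 40)² = (-14/3*(-⅛) - 40)² = (7/12 - 40)² = (-473/12)² = 223729/144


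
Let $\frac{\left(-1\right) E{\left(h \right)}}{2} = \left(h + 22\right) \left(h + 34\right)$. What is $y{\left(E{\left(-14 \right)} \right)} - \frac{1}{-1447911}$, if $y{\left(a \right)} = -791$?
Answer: $- \frac{1145297600}{1447911} \approx -791.0$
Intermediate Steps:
$E{\left(h \right)} = - 2 \left(22 + h\right) \left(34 + h\right)$ ($E{\left(h \right)} = - 2 \left(h + 22\right) \left(h + 34\right) = - 2 \left(22 + h\right) \left(34 + h\right)$)
$y{\left(E{\left(-14 \right)} \right)} - \frac{1}{-1447911} = -791 - \frac{1}{-1447911} = -791 - - \frac{1}{1447911} = -791 + \frac{1}{1447911} = - \frac{1145297600}{1447911}$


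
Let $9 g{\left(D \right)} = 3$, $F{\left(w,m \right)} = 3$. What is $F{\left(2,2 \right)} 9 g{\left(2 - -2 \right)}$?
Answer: $9$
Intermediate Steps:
$g{\left(D \right)} = \frac{1}{3}$ ($g{\left(D \right)} = \frac{1}{9} \cdot 3 = \frac{1}{3}$)
$F{\left(2,2 \right)} 9 g{\left(2 - -2 \right)} = 3 \cdot 9 \cdot \frac{1}{3} = 27 \cdot \frac{1}{3} = 9$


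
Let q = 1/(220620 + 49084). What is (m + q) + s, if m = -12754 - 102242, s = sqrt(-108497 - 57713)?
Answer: -31014881183/269704 + I*sqrt(166210) ≈ -1.15e+5 + 407.69*I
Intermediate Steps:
s = I*sqrt(166210) (s = sqrt(-166210) = I*sqrt(166210) ≈ 407.69*I)
m = -114996
q = 1/269704 ≈ 3.7078e-6
(m + q) + s = (-114996 + 1/269704) + I*sqrt(166210) = -31014881183/269704 + I*sqrt(166210)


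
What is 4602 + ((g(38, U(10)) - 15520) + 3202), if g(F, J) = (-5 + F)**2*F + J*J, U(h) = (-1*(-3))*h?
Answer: 34566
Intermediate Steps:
U(h) = 3*h
g(F, J) = J**2 + F*(-5 + F)**2 (g(F, J) = F*(-5 + F)**2 + J**2 = J**2 + F*(-5 + F)**2)
4602 + ((g(38, U(10)) - 15520) + 3202) = 4602 + ((((3*10)**2 + 38*(-5 + 38)**2) - 15520) + 3202) = 4602 + (((30**2 + 38*33**2) - 15520) + 3202) = 4602 + (((900 + 38*1089) - 15520) + 3202) = 4602 + (((900 + 41382) - 15520) + 3202) = 4602 + ((42282 - 15520) + 3202) = 4602 + (26762 + 3202) = 4602 + 29964 = 34566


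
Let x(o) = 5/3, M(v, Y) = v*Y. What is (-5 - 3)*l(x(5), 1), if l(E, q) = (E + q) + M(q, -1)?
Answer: -40/3 ≈ -13.333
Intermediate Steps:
M(v, Y) = Y*v
x(o) = 5/3 (x(o) = 5*(⅓) = 5/3)
l(E, q) = E (l(E, q) = (E + q) - q = E)
(-5 - 3)*l(x(5), 1) = (-5 - 3)*(5/3) = -8*5/3 = -40/3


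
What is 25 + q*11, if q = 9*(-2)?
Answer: -173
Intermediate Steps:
q = -18
25 + q*11 = 25 - 18*11 = 25 - 198 = -173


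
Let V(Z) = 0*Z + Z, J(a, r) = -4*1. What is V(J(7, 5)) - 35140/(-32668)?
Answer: -23883/8167 ≈ -2.9243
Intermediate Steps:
J(a, r) = -4
V(Z) = Z (V(Z) = 0 + Z = Z)
V(J(7, 5)) - 35140/(-32668) = -4 - 35140/(-32668) = -4 - 35140*(-1)/32668 = -4 - 1*(-8785/8167) = -4 + 8785/8167 = -23883/8167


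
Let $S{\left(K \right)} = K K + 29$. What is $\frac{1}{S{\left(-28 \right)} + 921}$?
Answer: $\frac{1}{1734} \approx 0.0005767$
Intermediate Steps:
$S{\left(K \right)} = 29 + K^{2}$ ($S{\left(K \right)} = K^{2} + 29 = 29 + K^{2}$)
$\frac{1}{S{\left(-28 \right)} + 921} = \frac{1}{\left(29 + \left(-28\right)^{2}\right) + 921} = \frac{1}{\left(29 + 784\right) + 921} = \frac{1}{813 + 921} = \frac{1}{1734}$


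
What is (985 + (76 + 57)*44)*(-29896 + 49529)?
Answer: 134230821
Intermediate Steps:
(985 + (76 + 57)*44)*(-29896 + 49529) = (985 + 133*44)*19633 = (985 + 5852)*19633 = 6837*19633 = 134230821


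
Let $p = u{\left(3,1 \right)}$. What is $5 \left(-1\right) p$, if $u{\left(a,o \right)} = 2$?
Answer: $-10$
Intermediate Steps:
$p = 2$
$5 \left(-1\right) p = 5 \left(-1\right) 2 = \left(-5\right) 2 = -10$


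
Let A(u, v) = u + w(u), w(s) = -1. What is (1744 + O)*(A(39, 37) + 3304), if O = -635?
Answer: 3706278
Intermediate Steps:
A(u, v) = -1 + u (A(u, v) = u - 1 = -1 + u)
(1744 + O)*(A(39, 37) + 3304) = (1744 - 635)*((-1 + 39) + 3304) = 1109*(38 + 3304) = 1109*3342 = 3706278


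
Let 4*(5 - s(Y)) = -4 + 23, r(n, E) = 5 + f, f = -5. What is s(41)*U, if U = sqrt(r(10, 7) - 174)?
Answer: I*sqrt(174)/4 ≈ 3.2977*I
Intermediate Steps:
r(n, E) = 0 (r(n, E) = 5 - 5 = 0)
s(Y) = 1/4 (s(Y) = 5 - (-4 + 23)/4 = 5 - 1/4*19 = 5 - 19/4 = 1/4)
U = I*sqrt(174) (U = sqrt(0 - 174) = sqrt(-174) = I*sqrt(174) ≈ 13.191*I)
s(41)*U = (I*sqrt(174))/4 = I*sqrt(174)/4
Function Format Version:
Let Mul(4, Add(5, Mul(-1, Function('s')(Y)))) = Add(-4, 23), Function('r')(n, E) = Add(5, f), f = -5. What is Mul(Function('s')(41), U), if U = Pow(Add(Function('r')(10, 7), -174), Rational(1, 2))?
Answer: Mul(Rational(1, 4), I, Pow(174, Rational(1, 2))) ≈ Mul(3.2977, I)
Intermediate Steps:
Function('r')(n, E) = 0 (Function('r')(n, E) = Add(5, -5) = 0)
Function('s')(Y) = Rational(1, 4) (Function('s')(Y) = Add(5, Mul(Rational(-1, 4), Add(-4, 23))) = Add(5, Mul(Rational(-1, 4), 19)) = Add(5, Rational(-19, 4)) = Rational(1, 4))
U = Mul(I, Pow(174, Rational(1, 2))) (U = Pow(Add(0, -174), Rational(1, 2)) = Pow(-174, Rational(1, 2)) = Mul(I, Pow(174, Rational(1, 2))) ≈ Mul(13.191, I))
Mul(Function('s')(41), U) = Mul(Rational(1, 4), Mul(I, Pow(174, Rational(1, 2)))) = Mul(Rational(1, 4), I, Pow(174, Rational(1, 2)))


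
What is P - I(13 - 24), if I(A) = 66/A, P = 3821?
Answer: 3827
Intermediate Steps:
P - I(13 - 24) = 3821 - 66/(13 - 24) = 3821 - 66/(-11) = 3821 - 66*(-1)/11 = 3821 - 1*(-6) = 3821 + 6 = 3827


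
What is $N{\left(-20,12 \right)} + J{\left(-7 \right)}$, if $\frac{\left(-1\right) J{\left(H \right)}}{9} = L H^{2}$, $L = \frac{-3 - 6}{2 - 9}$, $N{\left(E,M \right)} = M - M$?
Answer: $-567$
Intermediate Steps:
$N{\left(E,M \right)} = 0$
$L = \frac{9}{7}$ ($L = - \frac{9}{-7} = \left(-9\right) \left(- \frac{1}{7}\right) = \frac{9}{7} \approx 1.2857$)
$J{\left(H \right)} = - \frac{81 H^{2}}{7}$ ($J{\left(H \right)} = - 9 \frac{9 H^{2}}{7} = - \frac{81 H^{2}}{7}$)
$N{\left(-20,12 \right)} + J{\left(-7 \right)} = 0 - \frac{81 \left(-7\right)^{2}}{7} = 0 - 567 = -567$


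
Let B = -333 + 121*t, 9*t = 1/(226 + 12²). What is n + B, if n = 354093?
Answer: 1178020921/3330 ≈ 3.5376e+5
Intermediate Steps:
t = 1/3330 (t = 1/(9*(226 + 12²)) = 1/(9*(226 + 144)) = (⅑)/370 = (⅑)*(1/370) = 1/3330 ≈ 0.00030030)
B = -1108769/3330 (B = -333 + 121*(1/3330) = -333 + 121/3330 = -1108769/3330 ≈ -332.96)
n + B = 354093 - 1108769/3330 = 1178020921/3330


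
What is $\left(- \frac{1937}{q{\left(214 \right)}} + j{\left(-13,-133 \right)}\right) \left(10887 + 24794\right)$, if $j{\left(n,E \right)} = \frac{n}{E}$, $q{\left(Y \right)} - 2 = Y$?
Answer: $- \frac{9091982653}{28728} \approx -3.1649 \cdot 10^{5}$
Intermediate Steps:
$q{\left(Y \right)} = 2 + Y$
$\left(- \frac{1937}{q{\left(214 \right)}} + j{\left(-13,-133 \right)}\right) \left(10887 + 24794\right) = \left(- \frac{1937}{2 + 214} - \frac{13}{-133}\right) \left(10887 + 24794\right) = \left(- \frac{1937}{216} - - \frac{13}{133}\right) 35681 = \left(\left(-1937\right) \frac{1}{216} + \frac{13}{133}\right) 35681 = \left(- \frac{1937}{216} + \frac{13}{133}\right) 35681 = \left(- \frac{254813}{28728}\right) 35681 = - \frac{9091982653}{28728}$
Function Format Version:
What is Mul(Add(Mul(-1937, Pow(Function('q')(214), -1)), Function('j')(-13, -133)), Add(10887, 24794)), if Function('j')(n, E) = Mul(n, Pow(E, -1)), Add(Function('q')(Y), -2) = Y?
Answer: Rational(-9091982653, 28728) ≈ -3.1649e+5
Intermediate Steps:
Function('q')(Y) = Add(2, Y)
Mul(Add(Mul(-1937, Pow(Function('q')(214), -1)), Function('j')(-13, -133)), Add(10887, 24794)) = Mul(Add(Mul(-1937, Pow(Add(2, 214), -1)), Mul(-13, Pow(-133, -1))), Add(10887, 24794)) = Mul(Add(Mul(-1937, Pow(216, -1)), Mul(-13, Rational(-1, 133))), 35681) = Mul(Add(Mul(-1937, Rational(1, 216)), Rational(13, 133)), 35681) = Mul(Add(Rational(-1937, 216), Rational(13, 133)), 35681) = Mul(Rational(-254813, 28728), 35681) = Rational(-9091982653, 28728)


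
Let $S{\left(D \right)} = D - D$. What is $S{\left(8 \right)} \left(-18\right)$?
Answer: $0$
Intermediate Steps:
$S{\left(D \right)} = 0$
$S{\left(8 \right)} \left(-18\right) = 0 \left(-18\right) = 0$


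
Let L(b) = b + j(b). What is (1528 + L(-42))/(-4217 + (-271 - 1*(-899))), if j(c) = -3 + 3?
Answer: -1486/3589 ≈ -0.41404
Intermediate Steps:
j(c) = 0
L(b) = b (L(b) = b + 0 = b)
(1528 + L(-42))/(-4217 + (-271 - 1*(-899))) = (1528 - 42)/(-4217 + (-271 - 1*(-899))) = 1486/(-4217 + (-271 + 899)) = 1486/(-4217 + 628) = 1486/(-3589) = 1486*(-1/3589) = -1486/3589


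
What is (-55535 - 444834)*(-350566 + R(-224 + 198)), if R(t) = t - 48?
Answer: 175449386160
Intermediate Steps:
R(t) = -48 + t
(-55535 - 444834)*(-350566 + R(-224 + 198)) = (-55535 - 444834)*(-350566 + (-48 + (-224 + 198))) = -500369*(-350566 + (-48 - 26)) = -500369*(-350566 - 74) = -500369*(-350640) = 175449386160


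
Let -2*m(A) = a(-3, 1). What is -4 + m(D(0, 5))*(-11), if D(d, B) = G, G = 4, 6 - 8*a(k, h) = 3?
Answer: -31/16 ≈ -1.9375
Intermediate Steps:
a(k, h) = 3/8 (a(k, h) = 3/4 - 1/8*3 = 3/4 - 3/8 = 3/8)
D(d, B) = 4
m(A) = -3/16 (m(A) = -1/2*3/8 = -3/16)
-4 + m(D(0, 5))*(-11) = -4 - 3/16*(-11) = -4 + 33/16 = -31/16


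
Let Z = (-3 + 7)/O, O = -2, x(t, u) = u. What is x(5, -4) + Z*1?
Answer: -6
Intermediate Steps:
Z = -2 (Z = (-3 + 7)/(-2) = 4*(-1/2) = -2)
x(5, -4) + Z*1 = -4 - 2*1 = -4 - 2 = -6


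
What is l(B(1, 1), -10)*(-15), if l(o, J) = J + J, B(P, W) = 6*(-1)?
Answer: 300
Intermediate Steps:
B(P, W) = -6
l(o, J) = 2*J
l(B(1, 1), -10)*(-15) = (2*(-10))*(-15) = -20*(-15) = 300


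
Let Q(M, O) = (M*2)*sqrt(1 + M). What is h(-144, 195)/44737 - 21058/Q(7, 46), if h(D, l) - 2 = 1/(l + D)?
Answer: 103/2281587 - 10529*sqrt(2)/28 ≈ -531.79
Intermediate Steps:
Q(M, O) = 2*M*sqrt(1 + M) (Q(M, O) = (2*M)*sqrt(1 + M) = 2*M*sqrt(1 + M))
h(D, l) = 2 + 1/(D + l) (h(D, l) = 2 + 1/(l + D) = 2 + 1/(D + l))
h(-144, 195)/44737 - 21058/Q(7, 46) = ((1 + 2*(-144) + 2*195)/(-144 + 195))/44737 - 21058*1/(14*sqrt(1 + 7)) = ((1 - 288 + 390)/51)*(1/44737) - 21058*sqrt(2)/56 = ((1/51)*103)*(1/44737) - 21058*sqrt(2)/56 = (103/51)*(1/44737) - 21058*sqrt(2)/56 = 103/2281587 - 10529*sqrt(2)/28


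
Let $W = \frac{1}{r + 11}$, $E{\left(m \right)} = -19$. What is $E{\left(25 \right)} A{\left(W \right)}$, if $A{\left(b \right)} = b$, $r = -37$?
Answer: $\frac{19}{26} \approx 0.73077$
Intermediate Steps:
$W = - \frac{1}{26}$ ($W = \frac{1}{-37 + 11} = \frac{1}{-26} = - \frac{1}{26} \approx -0.038462$)
$E{\left(25 \right)} A{\left(W \right)} = \left(-19\right) \left(- \frac{1}{26}\right) = \frac{19}{26}$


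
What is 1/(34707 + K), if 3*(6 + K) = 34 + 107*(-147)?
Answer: 3/88408 ≈ 3.3934e-5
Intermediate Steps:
K = -15713/3 (K = -6 + (34 + 107*(-147))/3 = -6 + (34 - 15729)/3 = -6 + (1/3)*(-15695) = -6 - 15695/3 = -15713/3 ≈ -5237.7)
1/(34707 + K) = 1/(34707 - 15713/3) = 1/(88408/3) = 3/88408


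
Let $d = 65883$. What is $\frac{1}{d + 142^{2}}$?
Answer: $\frac{1}{86047} \approx 1.1622 \cdot 10^{-5}$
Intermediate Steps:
$\frac{1}{d + 142^{2}} = \frac{1}{65883 + 142^{2}} = \frac{1}{65883 + 20164} = \frac{1}{86047}$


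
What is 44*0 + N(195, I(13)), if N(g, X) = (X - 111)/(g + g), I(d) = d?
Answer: -49/195 ≈ -0.25128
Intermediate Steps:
N(g, X) = (-111 + X)/(2*g) (N(g, X) = (-111 + X)/((2*g)) = (-111 + X)*(1/(2*g)) = (-111 + X)/(2*g))
44*0 + N(195, I(13)) = 44*0 + (1/2)*(-111 + 13)/195 = 0 + (1/2)*(1/195)*(-98) = 0 - 49/195 = -49/195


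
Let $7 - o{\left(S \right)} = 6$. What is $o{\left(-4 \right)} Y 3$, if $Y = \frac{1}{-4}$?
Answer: $- \frac{3}{4} \approx -0.75$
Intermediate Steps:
$o{\left(S \right)} = 1$ ($o{\left(S \right)} = 7 - 6 = 1$)
$Y = - \frac{1}{4} \approx -0.25$
$o{\left(-4 \right)} Y 3 = 1 \left(- \frac{1}{4}\right) 3 = \left(- \frac{1}{4}\right) 3 = - \frac{3}{4}$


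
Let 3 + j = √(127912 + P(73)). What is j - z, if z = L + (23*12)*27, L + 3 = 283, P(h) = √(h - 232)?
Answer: -7735 + √(127912 + I*√159) ≈ -7377.4 + 0.017628*I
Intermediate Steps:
P(h) = √(-232 + h)
L = 280 (L = -3 + 283 = 280)
z = 7732 (z = 280 + (23*12)*27 = 280 + 276*27 = 280 + 7452 = 7732)
j = -3 + √(127912 + I*√159) (j = -3 + √(127912 + √(-232 + 73)) = -3 + √(127912 + √(-159)) = -3 + √(127912 + I*√159) ≈ 354.65 + 0.017628*I)
j - z = (-3 + √(127912 + I*√159)) - 1*7732 = (-3 + √(127912 + I*√159)) - 7732 = -7735 + √(127912 + I*√159)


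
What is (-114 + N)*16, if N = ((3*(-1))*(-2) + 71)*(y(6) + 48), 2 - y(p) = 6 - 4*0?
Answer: 52384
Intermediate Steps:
y(p) = -4 (y(p) = 2 - (6 - 4*0) = 2 - (6 + 0) = 2 - 1*6 = 2 - 6 = -4)
N = 3388 (N = ((3*(-1))*(-2) + 71)*(-4 + 48) = (-3*(-2) + 71)*44 = (6 + 71)*44 = 77*44 = 3388)
(-114 + N)*16 = (-114 + 3388)*16 = 3274*16 = 52384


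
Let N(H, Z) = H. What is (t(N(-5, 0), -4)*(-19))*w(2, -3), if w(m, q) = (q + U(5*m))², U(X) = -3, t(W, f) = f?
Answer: 2736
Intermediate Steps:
w(m, q) = (-3 + q)² (w(m, q) = (q - 3)² = (-3 + q)²)
(t(N(-5, 0), -4)*(-19))*w(2, -3) = (-4*(-19))*(-3 - 3)² = 76*(-6)² = 76*36 = 2736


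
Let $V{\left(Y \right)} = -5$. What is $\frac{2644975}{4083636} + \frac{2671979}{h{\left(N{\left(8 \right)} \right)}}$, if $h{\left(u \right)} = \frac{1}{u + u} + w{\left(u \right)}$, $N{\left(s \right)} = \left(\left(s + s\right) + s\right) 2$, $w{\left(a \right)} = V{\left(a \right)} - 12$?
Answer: $- \frac{1047489091067599}{6660410316} \approx -1.5727 \cdot 10^{5}$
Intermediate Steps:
$w{\left(a \right)} = -17$ ($w{\left(a \right)} = -5 - 12 = -17$)
$N{\left(s \right)} = 6 s$ ($N{\left(s \right)} = \left(2 s + s\right) 2 = 3 s 2 = 6 s$)
$h{\left(u \right)} = -17 + \frac{1}{2 u}$ ($h{\left(u \right)} = \frac{1}{u + u} - 17 = \frac{1}{2 u} - 17 = -17 + \frac{1}{2 u}$)
$\frac{2644975}{4083636} + \frac{2671979}{h{\left(N{\left(8 \right)} \right)}} = \frac{2644975}{4083636} + \frac{2671979}{-17 + \frac{1}{2 \cdot 6 \cdot 8}} = 2644975 \cdot \frac{1}{4083636} + \frac{2671979}{-17 + \frac{1}{2 \cdot 48}} = \frac{2644975}{4083636} + \frac{2671979}{-17 + \frac{1}{2} \cdot \frac{1}{48}} = \frac{2644975}{4083636} + \frac{2671979}{-17 + \frac{1}{96}} = \frac{2644975}{4083636} + \frac{2671979}{- \frac{1631}{96}} = \frac{2644975}{4083636} + 2671979 \left(- \frac{96}{1631}\right) = \frac{2644975}{4083636} - \frac{256509984}{1631} = - \frac{1047489091067599}{6660410316}$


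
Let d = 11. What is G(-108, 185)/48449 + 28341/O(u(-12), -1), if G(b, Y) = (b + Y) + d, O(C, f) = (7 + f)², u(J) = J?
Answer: 152566253/193796 ≈ 787.25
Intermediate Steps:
G(b, Y) = 11 + Y + b (G(b, Y) = (b + Y) + 11 = (Y + b) + 11 = 11 + Y + b)
G(-108, 185)/48449 + 28341/O(u(-12), -1) = (11 + 185 - 108)/48449 + 28341/((7 - 1)²) = 88*(1/48449) + 28341/(6²) = 88/48449 + 28341/36 = 88/48449 + 28341*(1/36) = 88/48449 + 3149/4 = 152566253/193796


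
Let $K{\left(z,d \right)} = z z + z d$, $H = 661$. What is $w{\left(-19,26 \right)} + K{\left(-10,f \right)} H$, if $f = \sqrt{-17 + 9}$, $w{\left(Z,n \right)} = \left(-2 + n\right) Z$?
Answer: $65644 - 13220 i \sqrt{2} \approx 65644.0 - 18696.0 i$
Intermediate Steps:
$w{\left(Z,n \right)} = Z \left(-2 + n\right)$
$f = 2 i \sqrt{2}$ ($f = \sqrt{-8} = 2 i \sqrt{2} \approx 2.8284 i$)
$K{\left(z,d \right)} = z^{2} + d z$
$w{\left(-19,26 \right)} + K{\left(-10,f \right)} H = - 19 \left(-2 + 26\right) + - 10 \left(2 i \sqrt{2} - 10\right) 661 = \left(-19\right) 24 + - 10 \left(-10 + 2 i \sqrt{2}\right) 661 = -456 + \left(100 - 20 i \sqrt{2}\right) 661 = -456 + \left(66100 - 13220 i \sqrt{2}\right) = 65644 - 13220 i \sqrt{2}$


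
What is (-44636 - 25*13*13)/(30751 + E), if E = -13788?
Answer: -48861/16963 ≈ -2.8804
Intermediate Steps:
(-44636 - 25*13*13)/(30751 + E) = (-44636 - 25*13*13)/(30751 - 13788) = (-44636 - 325*13)/16963 = (-44636 - 4225)*(1/16963) = -48861*1/16963 = -48861/16963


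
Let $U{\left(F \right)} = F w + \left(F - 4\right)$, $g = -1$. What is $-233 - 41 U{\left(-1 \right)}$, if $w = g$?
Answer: $-69$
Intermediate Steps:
$w = -1$
$U{\left(F \right)} = -4$ ($U{\left(F \right)} = F \left(-1\right) + \left(F - 4\right) = - F + \left(-4 + F\right) = -4$)
$-233 - 41 U{\left(-1 \right)} = -233 - -164 = -233 + 164 = -69$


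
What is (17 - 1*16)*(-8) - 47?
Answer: -55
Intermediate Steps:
(17 - 1*16)*(-8) - 47 = (17 - 16)*(-8) - 47 = 1*(-8) - 47 = -8 - 47 = -55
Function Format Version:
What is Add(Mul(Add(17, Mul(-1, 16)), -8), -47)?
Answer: -55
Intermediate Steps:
Add(Mul(Add(17, Mul(-1, 16)), -8), -47) = Add(Mul(Add(17, -16), -8), -47) = Add(Mul(1, -8), -47) = Add(-8, -47) = -55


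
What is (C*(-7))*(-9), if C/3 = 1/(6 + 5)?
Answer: 189/11 ≈ 17.182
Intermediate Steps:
C = 3/11 (C = 3/(6 + 5) = 3/11 ≈ 0.27273)
(C*(-7))*(-9) = ((3/11)*(-7))*(-9) = -21/11*(-9) = 189/11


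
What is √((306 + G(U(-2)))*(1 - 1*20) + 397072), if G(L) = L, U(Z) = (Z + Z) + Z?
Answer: 2*√97843 ≈ 625.60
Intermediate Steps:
U(Z) = 3*Z (U(Z) = 2*Z + Z = 3*Z)
√((306 + G(U(-2)))*(1 - 1*20) + 397072) = √((306 + 3*(-2))*(1 - 1*20) + 397072) = √((306 - 6)*(1 - 20) + 397072) = √(300*(-19) + 397072) = √(-5700 + 397072) = √391372 = 2*√97843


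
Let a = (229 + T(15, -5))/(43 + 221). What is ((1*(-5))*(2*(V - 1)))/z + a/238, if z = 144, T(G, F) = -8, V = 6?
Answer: -3811/11088 ≈ -0.34370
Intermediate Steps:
a = 221/264 (a = (229 - 8)/(43 + 221) = 221/264 ≈ 0.83712)
((1*(-5))*(2*(V - 1)))/z + a/238 = ((1*(-5))*(2*(6 - 1)))/144 + (221/264)/238 = -10*5*(1/144) + (221/264)*(1/238) = -5*10*(1/144) + 13/3696 = -50*1/144 + 13/3696 = -25/72 + 13/3696 = -3811/11088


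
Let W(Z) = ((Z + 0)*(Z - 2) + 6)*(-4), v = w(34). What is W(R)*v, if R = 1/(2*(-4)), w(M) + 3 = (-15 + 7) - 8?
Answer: 7619/16 ≈ 476.19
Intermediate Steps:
w(M) = -19 (w(M) = -3 + ((-15 + 7) - 8) = -3 + (-8 - 8) = -3 - 16 = -19)
v = -19
R = -1/8 (R = (1/2)*(-1/4) = -1/8 ≈ -0.12500)
W(Z) = -24 - 4*Z*(-2 + Z) (W(Z) = (Z*(-2 + Z) + 6)*(-4) = (6 + Z*(-2 + Z))*(-4) = -24 - 4*Z*(-2 + Z))
W(R)*v = (-24 - 4*(-1/8)**2 + 8*(-1/8))*(-19) = (-24 - 4*1/64 - 1)*(-19) = (-24 - 1/16 - 1)*(-19) = -401/16*(-19) = 7619/16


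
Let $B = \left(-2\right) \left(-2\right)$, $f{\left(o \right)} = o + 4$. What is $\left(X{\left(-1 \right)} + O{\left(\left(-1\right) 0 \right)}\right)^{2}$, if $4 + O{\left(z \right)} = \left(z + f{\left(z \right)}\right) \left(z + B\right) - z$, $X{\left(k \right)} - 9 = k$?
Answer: $400$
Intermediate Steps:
$f{\left(o \right)} = 4 + o$
$B = 4$
$X{\left(k \right)} = 9 + k$
$O{\left(z \right)} = -4 - z + \left(4 + z\right) \left(4 + 2 z\right)$ ($O{\left(z \right)} = -4 - \left(z - \left(z + \left(4 + z\right)\right) \left(z + 4\right)\right) = -4 - \left(z - \left(4 + 2 z\right) \left(4 + z\right)\right) = -4 - \left(z - \left(4 + z\right) \left(4 + 2 z\right)\right) = -4 - z + \left(4 + z\right) \left(4 + 2 z\right)$)
$\left(X{\left(-1 \right)} + O{\left(\left(-1\right) 0 \right)}\right)^{2} = \left(\left(9 - 1\right) + \left(12 + 2 \left(\left(-1\right) 0\right)^{2} + 11 \left(\left(-1\right) 0\right)\right)\right)^{2} = \left(8 + \left(12 + 2 \cdot 0^{2} + 11 \cdot 0\right)\right)^{2} = \left(8 + \left(12 + 2 \cdot 0 + 0\right)\right)^{2} = \left(8 + \left(12 + 0 + 0\right)\right)^{2} = \left(8 + 12\right)^{2} = 20^{2} = 400$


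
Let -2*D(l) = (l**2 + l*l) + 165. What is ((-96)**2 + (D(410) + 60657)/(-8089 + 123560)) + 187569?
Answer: 45445706419/230942 ≈ 1.9678e+5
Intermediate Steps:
D(l) = -165/2 - l**2 (D(l) = -((l**2 + l*l) + 165)/2 = -((l**2 + l**2) + 165)/2 = -(2*l**2 + 165)/2 = -(165 + 2*l**2)/2 = -165/2 - l**2)
((-96)**2 + (D(410) + 60657)/(-8089 + 123560)) + 187569 = ((-96)**2 + ((-165/2 - 1*410**2) + 60657)/(-8089 + 123560)) + 187569 = (9216 + ((-165/2 - 1*168100) + 60657)/115471) + 187569 = (9216 + ((-165/2 - 168100) + 60657)*(1/115471)) + 187569 = (9216 + (-336365/2 + 60657)*(1/115471)) + 187569 = (9216 - 215051/2*1/115471) + 187569 = (9216 - 215051/230942) + 187569 = 2128146421/230942 + 187569 = 45445706419/230942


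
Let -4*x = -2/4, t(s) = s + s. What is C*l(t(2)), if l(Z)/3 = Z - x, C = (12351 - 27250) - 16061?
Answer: -359910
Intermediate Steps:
C = -30960 (C = -14899 - 16061 = -30960)
t(s) = 2*s
x = ⅛ (x = -(-1)/(2*4) = -¼*(-½) = ⅛ ≈ 0.12500)
l(Z) = -3/8 + 3*Z (l(Z) = 3*(Z - 1*⅛) = 3*(Z - ⅛) = 3*(-⅛ + Z) = -3/8 + 3*Z)
C*l(t(2)) = -30960*(-3/8 + 3*(2*2)) = -30960*(-3/8 + 3*4) = -30960*(-3/8 + 12) = -30960*93/8 = -359910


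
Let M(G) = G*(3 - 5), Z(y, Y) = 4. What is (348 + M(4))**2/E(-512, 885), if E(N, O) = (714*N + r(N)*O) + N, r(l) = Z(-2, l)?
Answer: -5780/18127 ≈ -0.31886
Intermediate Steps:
r(l) = 4
E(N, O) = 4*O + 715*N (E(N, O) = (714*N + 4*O) + N = (4*O + 714*N) + N = 4*O + 715*N)
M(G) = -2*G (M(G) = G*(-2) = -2*G)
(348 + M(4))**2/E(-512, 885) = (348 - 2*4)**2/(4*885 + 715*(-512)) = (348 - 8)**2/(3540 - 366080) = 340**2/(-362540) = 115600*(-1/362540) = -5780/18127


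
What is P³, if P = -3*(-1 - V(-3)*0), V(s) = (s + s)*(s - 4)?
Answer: 27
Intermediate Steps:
V(s) = 2*s*(-4 + s) (V(s) = (2*s)*(-4 + s) = 2*s*(-4 + s))
P = 3 (P = -3*(-1 - 2*(-3)*(-4 - 3)*0) = -3*(-1 - 2*(-3)*(-7)*0) = -3*(-1 - 1*42*0) = -3*(-1 - 42*0) = -3*(-1 + 0) = -3*(-1) = 3)
P³ = 3³ = 27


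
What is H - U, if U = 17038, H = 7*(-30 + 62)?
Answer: -16814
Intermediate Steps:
H = 224 (H = 7*32 = 224)
H - U = 224 - 1*17038 = 224 - 17038 = -16814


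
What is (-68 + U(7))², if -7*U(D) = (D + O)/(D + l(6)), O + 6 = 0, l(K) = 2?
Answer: 18361225/3969 ≈ 4626.2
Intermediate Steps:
O = -6 (O = -6 + 0 = -6)
U(D) = -(-6 + D)/(7*(2 + D)) (U(D) = -(D - 6)/(7*(D + 2)) = -(-6 + D)/(7*(2 + D)))
(-68 + U(7))² = (-68 + (6 - 1*7)/(7*(2 + 7)))² = (-68 + (⅐)*(6 - 7)/9)² = (-68 + (⅐)*(⅑)*(-1))² = (-68 - 1/63)² = (-4285/63)² = 18361225/3969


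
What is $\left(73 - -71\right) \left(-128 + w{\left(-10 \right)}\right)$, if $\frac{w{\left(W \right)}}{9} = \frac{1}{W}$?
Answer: $- \frac{92808}{5} \approx -18562.0$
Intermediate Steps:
$w{\left(W \right)} = \frac{9}{W}$
$\left(73 - -71\right) \left(-128 + w{\left(-10 \right)}\right) = \left(73 - -71\right) \left(-128 + \frac{9}{-10}\right) = \left(73 + 71\right) \left(-128 + 9 \left(- \frac{1}{10}\right)\right) = 144 \left(-128 - \frac{9}{10}\right) = 144 \left(- \frac{1289}{10}\right) = - \frac{92808}{5}$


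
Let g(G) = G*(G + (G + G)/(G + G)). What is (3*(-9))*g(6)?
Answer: -1134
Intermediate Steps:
g(G) = G*(1 + G) (g(G) = G*(G + (2*G)/((2*G))) = G*(G + (2*G)*(1/(2*G))) = G*(G + 1) = G*(1 + G))
(3*(-9))*g(6) = (3*(-9))*(6*(1 + 6)) = -162*7 = -27*42 = -1134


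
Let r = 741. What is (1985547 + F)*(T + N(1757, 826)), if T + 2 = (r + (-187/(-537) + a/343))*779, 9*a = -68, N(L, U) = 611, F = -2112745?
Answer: -40632589377440734/552573 ≈ -7.3533e+10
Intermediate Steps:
a = -68/9 (a = (⅑)*(-68) = -68/9 ≈ -7.5556)
T = 319105996330/552573 (T = -2 + (741 + (-187/(-537) - 68/9/343))*779 = -2 + (741 + (-187*(-1/537) - 68/9*1/343))*779 = -2 + (741 + (187/537 - 68/3087))*779 = -2 + (741 + 180251/552573)*779 = -2 + (409636844/552573)*779 = -2 + 319107101476/552573 = 319105996330/552573 ≈ 5.7749e+5)
(1985547 + F)*(T + N(1757, 826)) = (1985547 - 2112745)*(319105996330/552573 + 611) = -127198*319443618433/552573 = -40632589377440734/552573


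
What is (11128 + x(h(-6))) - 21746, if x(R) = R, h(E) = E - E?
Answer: -10618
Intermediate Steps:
h(E) = 0
(11128 + x(h(-6))) - 21746 = (11128 + 0) - 21746 = 11128 - 21746 = -10618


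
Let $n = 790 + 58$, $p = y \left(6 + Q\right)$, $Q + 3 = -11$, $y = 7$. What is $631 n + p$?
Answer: $535032$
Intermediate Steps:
$Q = -14$ ($Q = -3 - 11 = -14$)
$p = -56$ ($p = 7 \left(6 - 14\right) = 7 \left(-8\right) = -56$)
$n = 848$
$631 n + p = 631 \cdot 848 - 56 = 535088 - 56 = 535032$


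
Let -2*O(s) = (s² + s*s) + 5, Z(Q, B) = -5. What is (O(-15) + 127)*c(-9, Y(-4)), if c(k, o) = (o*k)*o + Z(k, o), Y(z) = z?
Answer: 29949/2 ≈ 14975.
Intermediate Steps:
O(s) = -5/2 - s² (O(s) = -((s² + s*s) + 5)/2 = -((s² + s²) + 5)/2 = -(2*s² + 5)/2 = -(5 + 2*s²)/2 = -5/2 - s²)
c(k, o) = -5 + k*o² (c(k, o) = (o*k)*o - 5 = (k*o)*o - 5 = k*o² - 5 = -5 + k*o²)
(O(-15) + 127)*c(-9, Y(-4)) = ((-5/2 - 1*(-15)²) + 127)*(-5 - 9*(-4)²) = ((-5/2 - 1*225) + 127)*(-5 - 9*16) = ((-5/2 - 225) + 127)*(-5 - 144) = (-455/2 + 127)*(-149) = -201/2*(-149) = 29949/2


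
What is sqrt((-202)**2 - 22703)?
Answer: sqrt(18101) ≈ 134.54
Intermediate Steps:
sqrt((-202)**2 - 22703) = sqrt(40804 - 22703) = sqrt(18101)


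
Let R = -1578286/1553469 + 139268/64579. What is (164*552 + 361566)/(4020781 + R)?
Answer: 45354736715659794/403370793191033429 ≈ 0.11244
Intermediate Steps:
R = 114424389098/100321474551 (R = -1578286*1/1553469 + 139268*(1/64579) = -1578286/1553469 + 139268/64579 = 114424389098/100321474551 ≈ 1.1406)
(164*552 + 361566)/(4020781 + R) = (164*552 + 361566)/(4020781 + 114424389098/100321474551) = (90528 + 361566)/(403370793191033429/100321474551) = 452094*(100321474551/403370793191033429) = 45354736715659794/403370793191033429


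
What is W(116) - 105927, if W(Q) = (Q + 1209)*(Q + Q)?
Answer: 201473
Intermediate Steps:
W(Q) = 2*Q*(1209 + Q) (W(Q) = (1209 + Q)*(2*Q) = 2*Q*(1209 + Q))
W(116) - 105927 = 2*116*(1209 + 116) - 105927 = 2*116*1325 - 105927 = 307400 - 105927 = 201473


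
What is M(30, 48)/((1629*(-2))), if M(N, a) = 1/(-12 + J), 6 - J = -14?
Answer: -1/26064 ≈ -3.8367e-5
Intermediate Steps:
J = 20 (J = 6 - 1*(-14) = 6 + 14 = 20)
M(N, a) = ⅛ (M(N, a) = 1/(-12 + 20) = 1/8 = ⅛)
M(30, 48)/((1629*(-2))) = 1/(8*((1629*(-2)))) = (⅛)/(-3258) = (⅛)*(-1/3258) = -1/26064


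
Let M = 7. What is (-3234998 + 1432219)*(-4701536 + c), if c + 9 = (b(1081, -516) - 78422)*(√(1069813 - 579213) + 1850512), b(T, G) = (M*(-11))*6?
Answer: 263170562057535187 + 1422104186360*√4906 ≈ 2.6327e+17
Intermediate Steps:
b(T, G) = -462 (b(T, G) = (7*(-11))*6 = -77*6 = -462)
c = -145975788617 - 788840*√4906 (c = -9 + (-462 - 78422)*(√(1069813 - 579213) + 1850512) = -9 - 78884*(√490600 + 1850512) = -9 - 78884*(10*√4906 + 1850512) = -9 - 78884*(1850512 + 10*√4906) = -9 + (-145975788608 - 788840*√4906) = -145975788617 - 788840*√4906 ≈ -1.4603e+11)
(-3234998 + 1432219)*(-4701536 + c) = (-3234998 + 1432219)*(-4701536 + (-145975788617 - 788840*√4906)) = -1802779*(-145980490153 - 788840*√4906) = 263170562057535187 + 1422104186360*√4906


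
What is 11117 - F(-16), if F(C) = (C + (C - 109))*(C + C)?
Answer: 6605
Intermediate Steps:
F(C) = 2*C*(-109 + 2*C) (F(C) = (C + (-109 + C))*(2*C) = (-109 + 2*C)*(2*C) = 2*C*(-109 + 2*C))
11117 - F(-16) = 11117 - 2*(-16)*(-109 + 2*(-16)) = 11117 - 2*(-16)*(-109 - 32) = 11117 - 2*(-16)*(-141) = 11117 - 1*4512 = 11117 - 4512 = 6605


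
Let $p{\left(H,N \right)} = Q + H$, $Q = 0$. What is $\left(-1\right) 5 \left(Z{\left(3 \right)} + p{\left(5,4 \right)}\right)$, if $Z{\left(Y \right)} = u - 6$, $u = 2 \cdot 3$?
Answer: $-25$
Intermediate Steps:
$u = 6$
$p{\left(H,N \right)} = H$ ($p{\left(H,N \right)} = 0 + H = H$)
$Z{\left(Y \right)} = 0$ ($Z{\left(Y \right)} = 6 - 6 = 0$)
$\left(-1\right) 5 \left(Z{\left(3 \right)} + p{\left(5,4 \right)}\right) = \left(-1\right) 5 \left(0 + 5\right) = \left(-5\right) 5 = -25$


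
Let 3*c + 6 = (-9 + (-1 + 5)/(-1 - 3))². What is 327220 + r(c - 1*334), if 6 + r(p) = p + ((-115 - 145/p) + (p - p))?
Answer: 890194517/2724 ≈ 3.2680e+5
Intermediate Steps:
c = 94/3 (c = -2 + (-9 + (-1 + 5)/(-1 - 3))²/3 = -2 + (-9 + 4/(-4))²/3 = -2 + (-9 + 4*(-¼))²/3 = -2 + (-9 - 1)²/3 = -2 + (⅓)*(-10)² = -2 + (⅓)*100 = -2 + 100/3 = 94/3 ≈ 31.333)
r(p) = -121 + p - 145/p (r(p) = -6 + (p + ((-115 - 145/p) + (p - p))) = -6 + (p + ((-115 - 145/p) + 0)) = -6 + (p + (-115 - 145/p)) = -6 + (-115 + p - 145/p) = -121 + p - 145/p)
327220 + r(c - 1*334) = 327220 + (-121 + (94/3 - 1*334) - 145/(94/3 - 1*334)) = 327220 + (-121 + (94/3 - 334) - 145/(94/3 - 334)) = 327220 + (-121 - 908/3 - 145/(-908/3)) = 327220 + (-121 - 908/3 - 145*(-3/908)) = 327220 + (-121 - 908/3 + 435/908) = 327220 - 1152763/2724 = 890194517/2724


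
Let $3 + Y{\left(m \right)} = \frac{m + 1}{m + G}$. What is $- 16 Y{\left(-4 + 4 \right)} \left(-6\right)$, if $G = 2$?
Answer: $-240$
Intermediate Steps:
$Y{\left(m \right)} = -3 + \frac{1 + m}{2 + m}$ ($Y{\left(m \right)} = -3 + \frac{m + 1}{m + 2} = -3 + \frac{1 + m}{2 + m}$)
$- 16 Y{\left(-4 + 4 \right)} \left(-6\right) = - 16 \frac{-5 - 2 \left(-4 + 4\right)}{2 + \left(-4 + 4\right)} \left(-6\right) = - 16 \frac{-5 - 0}{2 + 0} \left(-6\right) = - 16 \frac{-5 + 0}{2} \left(-6\right) = - 16 \cdot \frac{1}{2} \left(-5\right) \left(-6\right) = \left(-16\right) \left(- \frac{5}{2}\right) \left(-6\right) = 40 \left(-6\right) = -240$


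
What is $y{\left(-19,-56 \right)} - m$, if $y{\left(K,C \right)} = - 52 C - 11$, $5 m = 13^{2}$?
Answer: $\frac{14336}{5} \approx 2867.2$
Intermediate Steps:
$m = \frac{169}{5}$ ($m = \frac{13^{2}}{5} = \frac{1}{5} \cdot 169 = \frac{169}{5} \approx 33.8$)
$y{\left(K,C \right)} = -11 - 52 C$
$y{\left(-19,-56 \right)} - m = \left(-11 - -2912\right) - \frac{169}{5} = \left(-11 + 2912\right) - \frac{169}{5} = 2901 - \frac{169}{5} = \frac{14336}{5}$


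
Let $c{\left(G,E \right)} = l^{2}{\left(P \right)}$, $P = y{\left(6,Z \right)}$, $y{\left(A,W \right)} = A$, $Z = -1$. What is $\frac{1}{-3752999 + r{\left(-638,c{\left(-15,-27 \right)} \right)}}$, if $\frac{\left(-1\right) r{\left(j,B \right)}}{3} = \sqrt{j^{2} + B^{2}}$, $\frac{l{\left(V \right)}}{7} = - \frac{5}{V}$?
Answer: $- \frac{540431856}{2028239686106495} + \frac{12 \sqrt{529029649}}{2028239686106495} \approx -2.6632 \cdot 10^{-7}$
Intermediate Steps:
$P = 6$
$l{\left(V \right)} = - \frac{35}{V}$ ($l{\left(V \right)} = 7 \left(- \frac{5}{V}\right) = - \frac{35}{V}$)
$c{\left(G,E \right)} = \frac{1225}{36}$ ($c{\left(G,E \right)} = \left(- \frac{35}{6}\right)^{2} = \frac{1225}{36}$)
$r{\left(j,B \right)} = - 3 \sqrt{B^{2} + j^{2}}$ ($r{\left(j,B \right)} = - 3 \sqrt{j^{2} + B^{2}} = - 3 \sqrt{B^{2} + j^{2}}$)
$\frac{1}{-3752999 + r{\left(-638,c{\left(-15,-27 \right)} \right)}} = \frac{1}{-3752999 - 3 \sqrt{\left(\frac{1225}{36}\right)^{2} + \left(-638\right)^{2}}} = \frac{1}{-3752999 - 3 \sqrt{\frac{1500625}{1296} + 407044}} = \frac{1}{-3752999 - 3 \sqrt{\frac{529029649}{1296}}} = \frac{1}{-3752999 - 3 \frac{\sqrt{529029649}}{36}} = \frac{1}{-3752999 - \frac{\sqrt{529029649}}{12}}$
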